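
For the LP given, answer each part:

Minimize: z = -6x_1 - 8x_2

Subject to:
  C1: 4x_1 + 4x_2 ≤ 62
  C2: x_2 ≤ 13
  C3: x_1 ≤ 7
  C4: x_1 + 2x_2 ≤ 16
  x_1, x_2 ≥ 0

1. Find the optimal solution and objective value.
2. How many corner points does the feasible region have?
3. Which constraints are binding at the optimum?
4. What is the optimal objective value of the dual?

1. x_1 = 7, x_2 = 4.5, z = -78
2. 4
3. C3, C4
4. -78 (by strong duality, equal to the primal optimum)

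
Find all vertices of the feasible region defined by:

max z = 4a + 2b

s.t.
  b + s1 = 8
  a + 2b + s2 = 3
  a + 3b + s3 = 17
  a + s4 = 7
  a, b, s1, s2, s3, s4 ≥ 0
Each vertex is the intersection of two constraint boundaries that also satisfies all remaining constraints:
  a = 0 and b = 0 → (0, 0)
  a + 2b = 3 and b = 0 → (3, 0)
  a + 2b = 3 and a = 0 → (0, 1.5)

Vertices: (0, 0), (3, 0), (0, 1.5)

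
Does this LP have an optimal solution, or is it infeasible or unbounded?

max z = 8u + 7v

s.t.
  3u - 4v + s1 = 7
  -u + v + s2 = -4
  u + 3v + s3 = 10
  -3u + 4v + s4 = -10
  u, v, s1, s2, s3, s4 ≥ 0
The row 3u - 4v + s1 = 7 with s1 ≥ 0 requires 3u - 4v ≤ 7, while the row -3u + 4v + s4 = -10 with s4 ≥ 0 is equivalent to 3u - 4v ≥ 10. Together they would need 10 ≤ 3u - 4v ≤ 7, which is impossible since 10 > 7. No point satisfies all constraints.

Infeasible — the constraint set is empty.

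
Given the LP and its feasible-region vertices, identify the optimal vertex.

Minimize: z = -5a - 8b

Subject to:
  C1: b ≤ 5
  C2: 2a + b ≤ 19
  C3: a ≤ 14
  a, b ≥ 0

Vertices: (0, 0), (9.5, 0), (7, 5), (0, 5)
Evaluating z = -5a - 8b at each vertex:
  (0, 0): z = 0
  (9.5, 0): z = -47.5
  (7, 5): z = -75
  (0, 5): z = -40

The smallest value is z = -75, attained at (7, 5).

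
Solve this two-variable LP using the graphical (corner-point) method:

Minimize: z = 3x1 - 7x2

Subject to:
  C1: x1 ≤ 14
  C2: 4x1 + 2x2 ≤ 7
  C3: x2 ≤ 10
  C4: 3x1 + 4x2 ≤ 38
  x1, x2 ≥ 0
Each vertex is the intersection of two constraint boundaries that also satisfies all remaining constraints:
  x1 = 0 and x2 = 0 → (0, 0)
  4x1 + 2x2 = 7 and x2 = 0 → (1.75, 0)
  4x1 + 2x2 = 7 and x1 = 0 → (0, 3.5)

Evaluating z = 3x1 - 7x2 at each vertex:
  (0, 0): z = 0
  (1.75, 0): z = 5.25
  (0, 3.5): z = -24.5

The minimum is at (0, 3.5) with z = -24.5.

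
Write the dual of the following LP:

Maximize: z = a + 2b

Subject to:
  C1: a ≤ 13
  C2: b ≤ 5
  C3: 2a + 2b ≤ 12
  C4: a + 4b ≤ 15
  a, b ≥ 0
Minimize: z = 13y1 + 5y2 + 12y3 + 15y4

Subject to:
  C1: -y1 - 2y3 - y4 ≤ -1
  C2: -y2 - 2y3 - 4y4 ≤ -2
  y1, y2, y3, y4 ≥ 0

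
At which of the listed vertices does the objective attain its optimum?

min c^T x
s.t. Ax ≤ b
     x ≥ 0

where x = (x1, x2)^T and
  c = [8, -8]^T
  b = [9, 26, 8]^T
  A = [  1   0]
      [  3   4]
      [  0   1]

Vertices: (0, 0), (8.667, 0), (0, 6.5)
Evaluating z = 8x1 - 8x2 at each vertex:
  (0, 0): z = 0
  (8.667, 0): z = 69.33
  (0, 6.5): z = -52

The smallest value is z = -52, attained at (0, 6.5).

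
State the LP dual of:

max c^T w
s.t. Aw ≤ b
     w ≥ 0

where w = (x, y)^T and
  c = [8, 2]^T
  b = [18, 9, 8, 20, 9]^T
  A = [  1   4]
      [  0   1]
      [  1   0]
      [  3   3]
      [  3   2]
Minimize: z = 18y1 + 9y2 + 8y3 + 20y4 + 9y5

Subject to:
  C1: -y1 - y3 - 3y4 - 3y5 ≤ -8
  C2: -4y1 - y2 - 3y4 - 2y5 ≤ -2
  y1, y2, y3, y4, y5 ≥ 0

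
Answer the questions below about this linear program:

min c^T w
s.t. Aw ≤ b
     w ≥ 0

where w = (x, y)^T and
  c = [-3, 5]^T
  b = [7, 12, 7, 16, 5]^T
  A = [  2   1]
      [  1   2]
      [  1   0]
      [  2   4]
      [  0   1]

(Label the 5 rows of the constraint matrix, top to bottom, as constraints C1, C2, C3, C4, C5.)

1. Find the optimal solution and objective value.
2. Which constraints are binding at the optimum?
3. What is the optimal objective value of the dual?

1. x = 3.5, y = 0, z = -10.5
2. C1, y ≥ 0
3. -10.5 (by strong duality, equal to the primal optimum)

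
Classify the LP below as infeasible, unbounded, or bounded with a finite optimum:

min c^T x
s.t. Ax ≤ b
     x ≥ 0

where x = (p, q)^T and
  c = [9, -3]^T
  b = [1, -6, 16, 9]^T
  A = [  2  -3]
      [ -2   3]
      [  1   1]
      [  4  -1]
One constraint requires 2p - 3q ≤ 1, while the constraint -2p + 3q ≤ -6 is equivalent to 2p - 3q ≥ 6. Together they would need 6 ≤ 2p - 3q ≤ 1, which is impossible since 6 > 1. No point satisfies all constraints.

The feasible region is empty; the LP is infeasible.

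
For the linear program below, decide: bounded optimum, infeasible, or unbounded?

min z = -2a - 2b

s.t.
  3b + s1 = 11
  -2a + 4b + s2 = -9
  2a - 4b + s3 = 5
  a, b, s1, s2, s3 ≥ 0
The row 2a - 4b + s3 = 5 with s3 ≥ 0 requires 2a - 4b ≤ 5, while the row -2a + 4b + s2 = -9 with s2 ≥ 0 is equivalent to 2a - 4b ≥ 9. Together they would need 9 ≤ 2a - 4b ≤ 5, which is impossible since 9 > 5. No point satisfies all constraints.

Infeasible: no point satisfies all constraints simultaneously.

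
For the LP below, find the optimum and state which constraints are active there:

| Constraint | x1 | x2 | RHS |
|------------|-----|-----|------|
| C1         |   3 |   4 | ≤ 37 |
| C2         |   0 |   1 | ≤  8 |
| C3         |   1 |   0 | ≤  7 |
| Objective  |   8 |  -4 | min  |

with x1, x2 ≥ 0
Optimal: x1 = 0, x2 = 8
Slack at optimum:
  C1: slack = 5
  C2: slack = 0 (binding)
  C3: slack = 7
  x1 ≥ 0: x1 = 0 (binding)
  x2 ≥ 0: x2 = 8
Binding constraints: C2, x1 ≥ 0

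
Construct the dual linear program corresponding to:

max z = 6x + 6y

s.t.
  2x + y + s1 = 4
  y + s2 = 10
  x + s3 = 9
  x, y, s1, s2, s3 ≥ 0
Minimize: z = 4y1 + 10y2 + 9y3

Subject to:
  C1: -2y1 - y3 ≤ -6
  C2: -y1 - y2 ≤ -6
  y1, y2, y3 ≥ 0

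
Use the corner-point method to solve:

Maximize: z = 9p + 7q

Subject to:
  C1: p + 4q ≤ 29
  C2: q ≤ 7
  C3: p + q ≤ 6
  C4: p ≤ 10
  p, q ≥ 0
p = 6, q = 0, z = 54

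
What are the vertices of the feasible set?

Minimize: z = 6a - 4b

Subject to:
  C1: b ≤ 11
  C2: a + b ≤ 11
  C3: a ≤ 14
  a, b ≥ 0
Each vertex is the intersection of two constraint boundaries that also satisfies all remaining constraints:
  a = 0 and b = 0 → (0, 0)
  a + b = 11 and b = 0 → (11, 0)
  b = 11 and a + b = 11 → (0, 11)

Vertices: (0, 0), (11, 0), (0, 11)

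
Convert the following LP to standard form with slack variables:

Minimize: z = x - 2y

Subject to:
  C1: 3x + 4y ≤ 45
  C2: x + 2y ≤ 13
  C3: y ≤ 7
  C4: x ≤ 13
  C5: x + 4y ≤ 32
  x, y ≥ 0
min z = x - 2y

s.t.
  3x + 4y + s1 = 45
  x + 2y + s2 = 13
  y + s3 = 7
  x + s4 = 13
  x + 4y + s5 = 32
  x, y, s1, s2, s3, s4, s5 ≥ 0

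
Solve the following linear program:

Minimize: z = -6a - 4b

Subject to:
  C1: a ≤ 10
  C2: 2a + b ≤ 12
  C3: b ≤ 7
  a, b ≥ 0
Each vertex is the intersection of two constraint boundaries that also satisfies all remaining constraints:
  a = 0 and b = 0 → (0, 0)
  2a + b = 12 and b = 0 → (6, 0)
  2a + b = 12 and b = 7 → (2.5, 7)
  b = 7 and a = 0 → (0, 7)

Evaluating z = -6a - 4b at each vertex:
  (0, 0): z = 0
  (6, 0): z = -36
  (2.5, 7): z = -43
  (0, 7): z = -28

The minimum is at (2.5, 7) with z = -43.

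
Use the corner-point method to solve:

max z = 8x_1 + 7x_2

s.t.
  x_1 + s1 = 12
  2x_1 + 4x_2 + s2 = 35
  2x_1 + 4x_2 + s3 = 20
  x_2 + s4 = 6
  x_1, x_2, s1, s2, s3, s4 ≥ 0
x_1 = 10, x_2 = 0, z = 80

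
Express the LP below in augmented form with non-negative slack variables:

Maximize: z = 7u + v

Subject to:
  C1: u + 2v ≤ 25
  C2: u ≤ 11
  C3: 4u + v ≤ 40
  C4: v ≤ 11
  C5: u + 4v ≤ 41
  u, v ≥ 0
max z = 7u + v

s.t.
  u + 2v + s1 = 25
  u + s2 = 11
  4u + v + s3 = 40
  v + s4 = 11
  u + 4v + s5 = 41
  u, v, s1, s2, s3, s4, s5 ≥ 0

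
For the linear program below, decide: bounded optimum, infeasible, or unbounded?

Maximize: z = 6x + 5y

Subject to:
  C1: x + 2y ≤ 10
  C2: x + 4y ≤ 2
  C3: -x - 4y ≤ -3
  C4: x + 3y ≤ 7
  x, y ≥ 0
C2 requires x + 4y ≤ 2, while C3 (-x - 4y ≤ -3) is equivalent to x + 4y ≥ 3. Together they would need 3 ≤ x + 4y ≤ 2, which is impossible since 3 > 2. No point satisfies all constraints.

Infeasible: no point satisfies all constraints simultaneously.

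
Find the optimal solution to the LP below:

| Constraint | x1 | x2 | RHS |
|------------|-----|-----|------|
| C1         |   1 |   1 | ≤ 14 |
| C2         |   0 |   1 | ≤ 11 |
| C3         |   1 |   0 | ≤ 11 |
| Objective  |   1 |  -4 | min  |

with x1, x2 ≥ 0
Each vertex is the intersection of two constraint boundaries that also satisfies all remaining constraints:
  x1 = 0 and x2 = 0 → (0, 0)
  x1 = 11 and x2 = 0 → (11, 0)
  x1 + x2 = 14 and x1 = 11 → (11, 3)
  x1 + x2 = 14 and x2 = 11 → (3, 11)
  x2 = 11 and x1 = 0 → (0, 11)

Evaluating z = x1 - 4x2 at each vertex:
  (0, 0): z = 0
  (11, 0): z = 11
  (11, 3): z = -1
  (3, 11): z = -41
  (0, 11): z = -44

The minimum is at (0, 11) with z = -44.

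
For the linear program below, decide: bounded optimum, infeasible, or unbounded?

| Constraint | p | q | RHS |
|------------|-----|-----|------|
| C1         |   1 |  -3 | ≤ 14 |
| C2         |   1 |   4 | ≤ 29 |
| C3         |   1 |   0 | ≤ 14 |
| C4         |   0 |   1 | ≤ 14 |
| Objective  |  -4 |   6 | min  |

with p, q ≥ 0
The point (14, 0) satisfies every constraint, so the LP is feasible; the constraints give p ≤ 14 and q ≤ 14, which with p, q ≥ 0 keep the feasible region inside a bounded box. A feasible, bounded LP attains a finite optimum at a vertex.

Feasible with finite optimum z* = -56 at (14, 0).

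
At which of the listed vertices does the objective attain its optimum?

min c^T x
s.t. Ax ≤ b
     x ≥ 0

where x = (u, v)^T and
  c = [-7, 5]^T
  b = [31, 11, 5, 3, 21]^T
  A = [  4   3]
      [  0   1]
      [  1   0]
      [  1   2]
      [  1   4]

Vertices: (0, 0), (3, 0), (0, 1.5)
(3, 0) with z = -21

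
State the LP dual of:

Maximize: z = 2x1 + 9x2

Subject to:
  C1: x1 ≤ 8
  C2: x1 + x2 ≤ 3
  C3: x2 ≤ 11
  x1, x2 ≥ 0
Minimize: z = 8y1 + 3y2 + 11y3

Subject to:
  C1: -y1 - y2 ≤ -2
  C2: -y2 - y3 ≤ -9
  y1, y2, y3 ≥ 0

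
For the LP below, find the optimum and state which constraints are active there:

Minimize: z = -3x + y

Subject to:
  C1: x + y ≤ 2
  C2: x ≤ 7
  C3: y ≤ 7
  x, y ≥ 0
Optimal: x = 2, y = 0
Binding: C1, y ≥ 0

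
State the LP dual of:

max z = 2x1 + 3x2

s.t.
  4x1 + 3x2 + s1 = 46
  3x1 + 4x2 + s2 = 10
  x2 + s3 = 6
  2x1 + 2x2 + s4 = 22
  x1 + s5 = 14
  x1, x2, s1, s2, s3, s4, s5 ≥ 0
Minimize: z = 46y1 + 10y2 + 6y3 + 22y4 + 14y5

Subject to:
  C1: -4y1 - 3y2 - 2y4 - y5 ≤ -2
  C2: -3y1 - 4y2 - y3 - 2y4 ≤ -3
  y1, y2, y3, y4, y5 ≥ 0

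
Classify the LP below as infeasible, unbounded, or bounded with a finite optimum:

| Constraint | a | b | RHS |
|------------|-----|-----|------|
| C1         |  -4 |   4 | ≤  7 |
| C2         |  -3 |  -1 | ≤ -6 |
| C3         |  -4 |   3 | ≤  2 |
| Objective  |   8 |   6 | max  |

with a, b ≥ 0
Feasible point: (2, 0) satisfies every constraint, so the LP is feasible.
Direction d = (1, 0): for each constraint row a, a·d ≤ 0 —
  (-4)(1) + (4)(0) = -4 ≤ 0
  (-3)(1) + (-1)(0) = -3 ≤ 0
  (-4)(1) + (3)(0) = -4 ≤ 0
and d ≥ 0, so (2, 0) + t·d stays feasible for every t ≥ 0. Along this ray z = 8a + 6b changes by 8 per unit t, so z → +∞.

Unbounded: there is a feasible ray along which z → +∞.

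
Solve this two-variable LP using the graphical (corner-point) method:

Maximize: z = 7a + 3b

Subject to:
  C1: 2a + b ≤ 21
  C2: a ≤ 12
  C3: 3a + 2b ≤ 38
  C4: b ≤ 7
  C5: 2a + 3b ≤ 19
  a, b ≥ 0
Each vertex is the intersection of two constraint boundaries that also satisfies all remaining constraints:
  a = 0 and b = 0 → (0, 0)
  2a + 3b = 19 and b = 0 → (9.5, 0)
  2a + 3b = 19 and a = 0 → (0, 6.333)

Evaluating z = 7a + 3b at each vertex:
  (0, 0): z = 0
  (9.5, 0): z = 66.5
  (0, 6.333): z = 19

The maximum is at (9.5, 0) with z = 66.5.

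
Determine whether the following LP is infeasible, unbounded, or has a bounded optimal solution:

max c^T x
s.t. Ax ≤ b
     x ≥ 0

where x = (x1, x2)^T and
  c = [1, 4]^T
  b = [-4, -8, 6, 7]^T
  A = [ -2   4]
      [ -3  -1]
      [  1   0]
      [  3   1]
One constraint requires 3x1 + x2 ≤ 7, while the constraint -3x1 - x2 ≤ -8 is equivalent to 3x1 + x2 ≥ 8. Together they would need 8 ≤ 3x1 + x2 ≤ 7, which is impossible since 8 > 7. No point satisfies all constraints.

Infeasible: no point satisfies all constraints simultaneously.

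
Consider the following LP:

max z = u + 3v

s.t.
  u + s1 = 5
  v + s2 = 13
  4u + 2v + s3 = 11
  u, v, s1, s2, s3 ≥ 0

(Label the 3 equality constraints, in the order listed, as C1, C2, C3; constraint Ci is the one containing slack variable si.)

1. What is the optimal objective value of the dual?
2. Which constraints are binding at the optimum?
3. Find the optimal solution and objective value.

1. 16.5 (by strong duality, equal to the primal optimum)
2. C3, u ≥ 0
3. u = 0, v = 5.5, z = 16.5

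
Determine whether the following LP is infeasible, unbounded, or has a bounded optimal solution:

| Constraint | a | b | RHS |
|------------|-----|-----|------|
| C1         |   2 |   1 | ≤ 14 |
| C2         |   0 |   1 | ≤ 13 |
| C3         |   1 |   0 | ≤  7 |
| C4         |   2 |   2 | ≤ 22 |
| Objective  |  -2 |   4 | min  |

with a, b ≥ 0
The point (7, 0) satisfies every constraint, so the LP is feasible; the constraints give a ≤ 7 and b ≤ 13, which with a, b ≥ 0 keep the feasible region inside a bounded box. A feasible, bounded LP attains a finite optimum at a vertex.

The LP has an optimal solution: (7, 0) with z = -14.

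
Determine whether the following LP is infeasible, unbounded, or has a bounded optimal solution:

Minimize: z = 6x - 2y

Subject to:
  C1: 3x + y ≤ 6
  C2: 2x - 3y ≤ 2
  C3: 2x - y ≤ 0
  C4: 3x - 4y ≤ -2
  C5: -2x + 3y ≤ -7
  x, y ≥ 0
C2 requires 2x - 3y ≤ 2, while C5 (-2x + 3y ≤ -7) is equivalent to 2x - 3y ≥ 7. Together they would need 7 ≤ 2x - 3y ≤ 2, which is impossible since 7 > 2. No point satisfies all constraints.

Infeasible — the constraint set is empty.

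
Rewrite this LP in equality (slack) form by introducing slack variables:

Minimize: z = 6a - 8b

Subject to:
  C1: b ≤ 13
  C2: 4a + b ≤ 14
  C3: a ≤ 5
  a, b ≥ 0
min z = 6a - 8b

s.t.
  b + s1 = 13
  4a + b + s2 = 14
  a + s3 = 5
  a, b, s1, s2, s3 ≥ 0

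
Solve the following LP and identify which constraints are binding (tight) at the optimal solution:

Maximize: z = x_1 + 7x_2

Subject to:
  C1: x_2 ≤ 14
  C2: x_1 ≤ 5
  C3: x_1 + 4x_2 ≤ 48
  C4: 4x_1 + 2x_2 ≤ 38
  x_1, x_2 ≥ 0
Optimal: x_1 = 0, x_2 = 12
Slack at optimum:
  C1: slack = 2
  C2: slack = 5
  C3: slack = 0 (binding)
  C4: slack = 14
  x_1 ≥ 0: x_1 = 0 (binding)
  x_2 ≥ 0: x_2 = 12
Binding constraints: C3, x_1 ≥ 0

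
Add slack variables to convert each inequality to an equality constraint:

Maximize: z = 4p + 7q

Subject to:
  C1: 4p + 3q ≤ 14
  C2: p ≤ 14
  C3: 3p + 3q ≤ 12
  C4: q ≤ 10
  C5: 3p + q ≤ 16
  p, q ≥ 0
max z = 4p + 7q

s.t.
  4p + 3q + s1 = 14
  p + s2 = 14
  3p + 3q + s3 = 12
  q + s4 = 10
  3p + q + s5 = 16
  p, q, s1, s2, s3, s4, s5 ≥ 0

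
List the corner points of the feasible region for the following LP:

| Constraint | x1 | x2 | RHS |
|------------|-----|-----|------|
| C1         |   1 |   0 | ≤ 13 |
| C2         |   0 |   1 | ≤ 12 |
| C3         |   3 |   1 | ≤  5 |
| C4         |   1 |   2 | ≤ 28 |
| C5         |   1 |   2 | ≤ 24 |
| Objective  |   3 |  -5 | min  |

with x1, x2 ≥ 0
Each vertex is the intersection of two constraint boundaries that also satisfies all remaining constraints:
  x1 = 0 and x2 = 0 → (0, 0)
  3x1 + x2 = 5 and x2 = 0 → (1.667, 0)
  3x1 + x2 = 5 and x1 = 0 → (0, 5)

Vertices: (0, 0), (1.667, 0), (0, 5)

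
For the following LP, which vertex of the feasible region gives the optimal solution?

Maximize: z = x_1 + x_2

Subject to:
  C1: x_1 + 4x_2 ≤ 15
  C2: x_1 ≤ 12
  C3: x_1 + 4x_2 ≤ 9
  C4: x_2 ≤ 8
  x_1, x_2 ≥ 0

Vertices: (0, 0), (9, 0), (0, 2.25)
Evaluating z = x_1 + x_2 at each vertex:
  (0, 0): z = 0
  (9, 0): z = 9
  (0, 2.25): z = 2.25

The largest value is z = 9, attained at (9, 0).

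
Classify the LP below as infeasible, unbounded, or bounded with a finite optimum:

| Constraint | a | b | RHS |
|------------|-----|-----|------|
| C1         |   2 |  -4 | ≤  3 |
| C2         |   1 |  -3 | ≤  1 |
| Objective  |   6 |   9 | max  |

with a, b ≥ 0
Feasible point: (0, 0) satisfies every constraint, so the LP is feasible.
Direction d = (0, 1): for each constraint row a, a·d ≤ 0 —
  (2)(0) + (-4)(1) = -4 ≤ 0
  (1)(0) + (-3)(1) = -3 ≤ 0
and d ≥ 0, so (0, 0) + t·d stays feasible for every t ≥ 0. Along this ray z = 6a + 9b changes by 9 per unit t, so z → +∞.

Unbounded: there is a feasible ray along which z → +∞.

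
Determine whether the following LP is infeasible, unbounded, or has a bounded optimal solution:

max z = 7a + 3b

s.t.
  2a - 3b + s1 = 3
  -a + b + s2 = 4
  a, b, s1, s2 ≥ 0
Feasible point: (0, 0) satisfies every constraint, so the LP is feasible.
Direction d = (1, 1): for each constraint row a, a·d ≤ 0 —
  (2)(1) + (-3)(1) = -1 ≤ 0
  (-1)(1) + (1)(1) = 0 ≤ 0
and d ≥ 0, so (0, 0) + t·d stays feasible for every t ≥ 0. Along this ray z = 7a + 3b changes by 10 per unit t, so z → +∞.

Unbounded — the objective can increase without bound over the feasible region.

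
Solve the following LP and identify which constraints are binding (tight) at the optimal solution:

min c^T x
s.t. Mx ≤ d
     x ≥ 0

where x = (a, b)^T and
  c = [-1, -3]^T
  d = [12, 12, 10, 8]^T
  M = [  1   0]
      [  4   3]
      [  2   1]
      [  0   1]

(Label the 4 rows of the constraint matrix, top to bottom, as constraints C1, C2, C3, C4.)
Optimal: a = 0, b = 4
Binding: C2, a ≥ 0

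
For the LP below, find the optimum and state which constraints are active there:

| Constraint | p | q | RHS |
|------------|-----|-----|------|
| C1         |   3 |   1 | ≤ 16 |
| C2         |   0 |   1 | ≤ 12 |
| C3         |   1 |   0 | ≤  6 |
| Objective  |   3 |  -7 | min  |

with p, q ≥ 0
Optimal: p = 0, q = 12
Slack at optimum:
  C1: slack = 4
  C2: slack = 0 (binding)
  C3: slack = 6
  p ≥ 0: p = 0 (binding)
  q ≥ 0: q = 12
Binding constraints: C2, p ≥ 0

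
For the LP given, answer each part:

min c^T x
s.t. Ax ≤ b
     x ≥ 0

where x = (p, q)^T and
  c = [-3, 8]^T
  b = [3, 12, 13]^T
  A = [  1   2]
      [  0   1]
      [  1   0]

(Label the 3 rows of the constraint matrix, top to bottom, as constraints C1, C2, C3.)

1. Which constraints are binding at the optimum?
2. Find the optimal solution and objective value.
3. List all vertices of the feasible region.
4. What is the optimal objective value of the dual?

1. C1, q ≥ 0
2. p = 3, q = 0, z = -9
3. (0, 0), (3, 0), (0, 1.5)
4. -9 (by strong duality, equal to the primal optimum)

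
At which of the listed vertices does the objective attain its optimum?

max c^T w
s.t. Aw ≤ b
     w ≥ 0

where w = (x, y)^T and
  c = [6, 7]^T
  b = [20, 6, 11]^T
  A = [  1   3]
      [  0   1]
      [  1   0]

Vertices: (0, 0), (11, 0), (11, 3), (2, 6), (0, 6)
Evaluating z = 6x + 7y at each vertex:
  (0, 0): z = 0
  (11, 0): z = 66
  (11, 3): z = 87
  (2, 6): z = 54
  (0, 6): z = 42

The largest value is z = 87, attained at (11, 3).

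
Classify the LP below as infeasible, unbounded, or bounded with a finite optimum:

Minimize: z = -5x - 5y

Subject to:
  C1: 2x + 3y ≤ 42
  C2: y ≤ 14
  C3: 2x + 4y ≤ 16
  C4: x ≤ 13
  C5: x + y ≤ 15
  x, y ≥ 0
The point (8, 0) satisfies every constraint, so the LP is feasible; the constraints give x ≤ 13 and y ≤ 14, which with x, y ≥ 0 keep the feasible region inside a bounded box. A feasible, bounded LP attains a finite optimum at a vertex.

Evaluating z = -5x - 5y at each vertex:
  (0, 0): z = 0
  (8, 0): z = -40
  (0, 4): z = -20

Bounded optimum: z* = -40 at (8, 0).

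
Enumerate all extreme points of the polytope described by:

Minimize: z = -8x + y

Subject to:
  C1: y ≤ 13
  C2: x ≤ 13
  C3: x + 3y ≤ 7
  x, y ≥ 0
Each vertex is the intersection of two constraint boundaries that also satisfies all remaining constraints:
  x = 0 and y = 0 → (0, 0)
  x + 3y = 7 and y = 0 → (7, 0)
  x + 3y = 7 and x = 0 → (0, 2.333)

Vertices: (0, 0), (7, 0), (0, 2.333)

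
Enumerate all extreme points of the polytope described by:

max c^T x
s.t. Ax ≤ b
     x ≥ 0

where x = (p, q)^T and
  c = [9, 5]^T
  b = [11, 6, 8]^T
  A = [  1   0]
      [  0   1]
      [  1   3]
Each vertex is the intersection of two constraint boundaries that also satisfies all remaining constraints:
  p = 0 and q = 0 → (0, 0)
  p + 3q = 8 and q = 0 → (8, 0)
  p + 3q = 8 and p = 0 → (0, 2.667)

Vertices: (0, 0), (8, 0), (0, 2.667)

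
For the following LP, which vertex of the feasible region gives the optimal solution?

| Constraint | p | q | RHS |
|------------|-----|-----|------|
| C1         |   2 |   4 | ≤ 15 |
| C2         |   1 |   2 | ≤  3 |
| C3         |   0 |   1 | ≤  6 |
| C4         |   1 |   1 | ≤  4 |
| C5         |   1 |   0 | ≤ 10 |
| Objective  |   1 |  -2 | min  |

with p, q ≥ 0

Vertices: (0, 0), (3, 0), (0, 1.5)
Evaluating z = p - 2q at each vertex:
  (0, 0): z = 0
  (3, 0): z = 3
  (0, 1.5): z = -3

The smallest value is z = -3, attained at (0, 1.5).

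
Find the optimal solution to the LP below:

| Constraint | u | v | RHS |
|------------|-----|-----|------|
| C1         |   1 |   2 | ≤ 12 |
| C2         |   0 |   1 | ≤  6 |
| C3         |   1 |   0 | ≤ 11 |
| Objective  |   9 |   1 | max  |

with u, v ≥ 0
u = 11, v = 0.5, z = 99.5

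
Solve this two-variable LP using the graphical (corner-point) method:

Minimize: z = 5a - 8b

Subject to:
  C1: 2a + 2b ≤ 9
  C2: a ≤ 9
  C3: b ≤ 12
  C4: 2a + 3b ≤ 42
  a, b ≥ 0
Each vertex is the intersection of two constraint boundaries that also satisfies all remaining constraints:
  a = 0 and b = 0 → (0, 0)
  2a + 2b = 9 and b = 0 → (4.5, 0)
  2a + 2b = 9 and a = 0 → (0, 4.5)

Evaluating z = 5a - 8b at each vertex:
  (0, 0): z = 0
  (4.5, 0): z = 22.5
  (0, 4.5): z = -36

The minimum is at (0, 4.5) with z = -36.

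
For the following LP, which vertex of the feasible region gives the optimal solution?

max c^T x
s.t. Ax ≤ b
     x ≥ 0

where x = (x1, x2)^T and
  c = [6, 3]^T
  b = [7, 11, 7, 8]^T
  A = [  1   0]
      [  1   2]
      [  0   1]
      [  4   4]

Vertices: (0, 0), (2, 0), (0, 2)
Evaluating z = 6x1 + 3x2 at each vertex:
  (0, 0): z = 0
  (2, 0): z = 12
  (0, 2): z = 6

The largest value is z = 12, attained at (2, 0).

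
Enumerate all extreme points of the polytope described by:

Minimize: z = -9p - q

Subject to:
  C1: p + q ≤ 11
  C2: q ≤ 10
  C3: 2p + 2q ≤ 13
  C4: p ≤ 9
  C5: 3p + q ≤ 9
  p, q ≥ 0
Each vertex is the intersection of two constraint boundaries that also satisfies all remaining constraints:
  p = 0 and q = 0 → (0, 0)
  3p + q = 9 and q = 0 → (3, 0)
  2p + 2q = 13 and 3p + q = 9 → (1.25, 5.25)
  2p + 2q = 13 and p = 0 → (0, 6.5)

Vertices: (0, 0), (3, 0), (1.25, 5.25), (0, 6.5)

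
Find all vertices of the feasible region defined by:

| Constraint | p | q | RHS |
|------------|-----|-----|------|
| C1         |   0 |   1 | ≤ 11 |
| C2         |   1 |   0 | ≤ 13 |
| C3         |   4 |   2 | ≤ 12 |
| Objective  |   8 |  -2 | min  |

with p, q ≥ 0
Each vertex is the intersection of two constraint boundaries that also satisfies all remaining constraints:
  p = 0 and q = 0 → (0, 0)
  4p + 2q = 12 and q = 0 → (3, 0)
  4p + 2q = 12 and p = 0 → (0, 6)

Vertices: (0, 0), (3, 0), (0, 6)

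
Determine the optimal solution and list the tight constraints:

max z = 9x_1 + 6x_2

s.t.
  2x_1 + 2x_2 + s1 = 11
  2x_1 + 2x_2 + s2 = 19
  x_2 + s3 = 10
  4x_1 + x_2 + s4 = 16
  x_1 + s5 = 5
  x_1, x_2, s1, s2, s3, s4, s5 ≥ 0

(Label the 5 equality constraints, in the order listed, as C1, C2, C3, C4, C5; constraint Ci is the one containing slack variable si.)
Optimal: x_1 = 3.5, x_2 = 2
Binding: C1, C4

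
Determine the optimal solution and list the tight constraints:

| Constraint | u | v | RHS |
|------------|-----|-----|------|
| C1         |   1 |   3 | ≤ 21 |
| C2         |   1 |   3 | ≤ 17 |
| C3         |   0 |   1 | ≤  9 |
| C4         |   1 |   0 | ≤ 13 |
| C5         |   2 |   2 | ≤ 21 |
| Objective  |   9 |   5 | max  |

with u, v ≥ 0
Optimal: u = 10.5, v = 0
Binding: C5, v ≥ 0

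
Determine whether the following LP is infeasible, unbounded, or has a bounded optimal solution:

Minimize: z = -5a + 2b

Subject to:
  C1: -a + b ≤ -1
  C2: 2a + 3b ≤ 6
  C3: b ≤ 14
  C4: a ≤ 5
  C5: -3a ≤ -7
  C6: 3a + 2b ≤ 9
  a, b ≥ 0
The point (3, 0) satisfies every constraint, so the LP is feasible; the constraints give a ≤ 5 and b ≤ 14, which with a, b ≥ 0 keep the feasible region inside a bounded box. A feasible, bounded LP attains a finite optimum at a vertex.

Evaluating z = -5a + 2b at each vertex:
  (2.333, 0): z = -11.67
  (3, 0): z = -15
  (2.333, 0.4444): z = -10.78

Feasible with finite optimum z* = -15 at (3, 0).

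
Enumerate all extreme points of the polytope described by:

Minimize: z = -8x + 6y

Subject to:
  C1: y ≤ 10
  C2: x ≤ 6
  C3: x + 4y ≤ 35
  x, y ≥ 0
Each vertex is the intersection of two constraint boundaries that also satisfies all remaining constraints:
  x = 0 and y = 0 → (0, 0)
  x = 6 and y = 0 → (6, 0)
  x = 6 and x + 4y = 35 → (6, 7.25)
  x + 4y = 35 and x = 0 → (0, 8.75)

Vertices: (0, 0), (6, 0), (6, 7.25), (0, 8.75)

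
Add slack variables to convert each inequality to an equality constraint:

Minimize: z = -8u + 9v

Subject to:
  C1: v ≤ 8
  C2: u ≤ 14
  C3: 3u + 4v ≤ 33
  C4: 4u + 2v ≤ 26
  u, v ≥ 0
min z = -8u + 9v

s.t.
  v + s1 = 8
  u + s2 = 14
  3u + 4v + s3 = 33
  4u + 2v + s4 = 26
  u, v, s1, s2, s3, s4 ≥ 0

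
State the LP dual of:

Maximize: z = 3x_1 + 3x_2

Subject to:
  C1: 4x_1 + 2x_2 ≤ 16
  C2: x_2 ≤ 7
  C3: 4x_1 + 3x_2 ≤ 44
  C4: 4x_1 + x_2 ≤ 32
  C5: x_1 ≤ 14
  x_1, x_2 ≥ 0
Minimize: z = 16y1 + 7y2 + 44y3 + 32y4 + 14y5

Subject to:
  C1: -4y1 - 4y3 - 4y4 - y5 ≤ -3
  C2: -2y1 - y2 - 3y3 - y4 ≤ -3
  y1, y2, y3, y4, y5 ≥ 0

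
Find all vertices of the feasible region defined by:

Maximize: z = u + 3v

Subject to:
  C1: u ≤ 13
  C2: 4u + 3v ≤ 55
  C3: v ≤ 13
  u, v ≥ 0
Each vertex is the intersection of two constraint boundaries that also satisfies all remaining constraints:
  u = 0 and v = 0 → (0, 0)
  u = 13 and v = 0 → (13, 0)
  u = 13 and 4u + 3v = 55 → (13, 1)
  4u + 3v = 55 and v = 13 → (4, 13)
  v = 13 and u = 0 → (0, 13)

Vertices: (0, 0), (13, 0), (13, 1), (4, 13), (0, 13)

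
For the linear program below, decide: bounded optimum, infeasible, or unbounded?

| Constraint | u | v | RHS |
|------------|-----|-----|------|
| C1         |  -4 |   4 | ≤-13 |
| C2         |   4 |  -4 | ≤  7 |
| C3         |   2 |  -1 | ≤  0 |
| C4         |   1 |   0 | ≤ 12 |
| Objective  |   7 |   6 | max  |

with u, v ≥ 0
C2 requires 4u - 4v ≤ 7, while C1 (-4u + 4v ≤ -13) is equivalent to 4u - 4v ≥ 13. Together they would need 13 ≤ 4u - 4v ≤ 7, which is impossible since 13 > 7. No point satisfies all constraints.

The feasible region is empty; the LP is infeasible.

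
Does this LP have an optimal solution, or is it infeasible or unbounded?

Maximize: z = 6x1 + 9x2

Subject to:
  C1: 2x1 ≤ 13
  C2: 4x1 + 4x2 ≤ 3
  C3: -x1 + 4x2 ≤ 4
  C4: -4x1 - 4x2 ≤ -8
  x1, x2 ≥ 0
C2 requires 4x1 + 4x2 ≤ 3, while C4 (-4x1 - 4x2 ≤ -8) is equivalent to 4x1 + 4x2 ≥ 8. Together they would need 8 ≤ 4x1 + 4x2 ≤ 3, which is impossible since 8 > 3. No point satisfies all constraints.

Infeasible: no point satisfies all constraints simultaneously.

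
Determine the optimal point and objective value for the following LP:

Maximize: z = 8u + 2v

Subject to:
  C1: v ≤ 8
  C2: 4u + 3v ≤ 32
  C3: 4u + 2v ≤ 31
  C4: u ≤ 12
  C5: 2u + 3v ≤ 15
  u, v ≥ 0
Each vertex is the intersection of two constraint boundaries that also satisfies all remaining constraints:
  u = 0 and v = 0 → (0, 0)
  2u + 3v = 15 and v = 0 → (7.5, 0)
  2u + 3v = 15 and u = 0 → (0, 5)

Evaluating z = 8u + 2v at each vertex:
  (0, 0): z = 0
  (7.5, 0): z = 60
  (0, 5): z = 10

The maximum is at (7.5, 0) with z = 60.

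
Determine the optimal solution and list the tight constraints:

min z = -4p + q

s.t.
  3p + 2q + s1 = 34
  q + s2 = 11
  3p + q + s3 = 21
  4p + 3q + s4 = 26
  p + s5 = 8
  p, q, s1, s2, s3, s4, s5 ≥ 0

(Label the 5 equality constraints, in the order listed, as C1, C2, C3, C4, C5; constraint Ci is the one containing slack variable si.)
Optimal: p = 6.5, q = 0
Slack at optimum:
  C1: slack = 14.5
  C2: slack = 11
  C3: slack = 1.5
  C4: slack = 0 (binding)
  C5: slack = 1.5
  p ≥ 0: p = 6.5
  q ≥ 0: q = 0 (binding)
Binding constraints: C4, q ≥ 0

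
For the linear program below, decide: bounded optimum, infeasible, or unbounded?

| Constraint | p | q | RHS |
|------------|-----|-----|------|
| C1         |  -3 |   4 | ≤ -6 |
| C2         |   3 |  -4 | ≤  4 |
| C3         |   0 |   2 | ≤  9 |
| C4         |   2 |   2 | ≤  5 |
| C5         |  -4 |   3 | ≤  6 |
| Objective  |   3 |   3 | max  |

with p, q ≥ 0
C2 requires 3p - 4q ≤ 4, while C1 (-3p + 4q ≤ -6) is equivalent to 3p - 4q ≥ 6. Together they would need 6 ≤ 3p - 4q ≤ 4, which is impossible since 6 > 4. No point satisfies all constraints.

The feasible region is empty; the LP is infeasible.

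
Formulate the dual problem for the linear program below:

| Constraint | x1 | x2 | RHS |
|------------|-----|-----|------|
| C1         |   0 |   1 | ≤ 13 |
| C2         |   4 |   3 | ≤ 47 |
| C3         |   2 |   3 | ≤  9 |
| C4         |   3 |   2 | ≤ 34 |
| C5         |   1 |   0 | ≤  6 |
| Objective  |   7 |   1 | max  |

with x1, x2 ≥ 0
Minimize: z = 13y1 + 47y2 + 9y3 + 34y4 + 6y5

Subject to:
  C1: -4y2 - 2y3 - 3y4 - y5 ≤ -7
  C2: -y1 - 3y2 - 3y3 - 2y4 ≤ -1
  y1, y2, y3, y4, y5 ≥ 0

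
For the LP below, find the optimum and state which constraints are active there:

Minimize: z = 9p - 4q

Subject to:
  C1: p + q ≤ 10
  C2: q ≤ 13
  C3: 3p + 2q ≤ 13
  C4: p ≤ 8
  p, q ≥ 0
Optimal: p = 0, q = 6.5
Slack at optimum:
  C1: slack = 3.5
  C2: slack = 6.5
  C3: slack = 0 (binding)
  C4: slack = 8
  p ≥ 0: p = 0 (binding)
  q ≥ 0: q = 6.5
Binding constraints: C3, p ≥ 0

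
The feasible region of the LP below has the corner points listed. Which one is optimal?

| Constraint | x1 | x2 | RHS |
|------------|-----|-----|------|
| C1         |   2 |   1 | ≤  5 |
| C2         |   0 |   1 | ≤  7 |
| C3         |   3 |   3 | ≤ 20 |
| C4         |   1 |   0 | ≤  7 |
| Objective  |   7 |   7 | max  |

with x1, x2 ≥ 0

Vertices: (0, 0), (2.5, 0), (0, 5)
Evaluating z = 7x1 + 7x2 at each vertex:
  (0, 0): z = 0
  (2.5, 0): z = 17.5
  (0, 5): z = 35

The largest value is z = 35, attained at (0, 5).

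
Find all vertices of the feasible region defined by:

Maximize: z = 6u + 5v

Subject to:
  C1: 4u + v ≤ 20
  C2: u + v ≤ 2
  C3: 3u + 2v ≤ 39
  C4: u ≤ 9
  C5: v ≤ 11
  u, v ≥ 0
Each vertex is the intersection of two constraint boundaries that also satisfies all remaining constraints:
  u = 0 and v = 0 → (0, 0)
  u + v = 2 and v = 0 → (2, 0)
  u + v = 2 and u = 0 → (0, 2)

Vertices: (0, 0), (2, 0), (0, 2)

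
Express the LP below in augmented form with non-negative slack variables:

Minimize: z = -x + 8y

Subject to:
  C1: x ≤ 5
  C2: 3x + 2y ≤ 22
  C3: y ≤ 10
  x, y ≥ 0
min z = -x + 8y

s.t.
  x + s1 = 5
  3x + 2y + s2 = 22
  y + s3 = 10
  x, y, s1, s2, s3 ≥ 0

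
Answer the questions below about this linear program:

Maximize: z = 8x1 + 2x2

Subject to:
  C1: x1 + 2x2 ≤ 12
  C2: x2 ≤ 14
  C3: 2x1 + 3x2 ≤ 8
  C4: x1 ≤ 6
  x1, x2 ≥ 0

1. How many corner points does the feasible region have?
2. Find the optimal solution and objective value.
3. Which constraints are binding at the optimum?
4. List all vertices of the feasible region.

1. 3
2. x1 = 4, x2 = 0, z = 32
3. C3, x2 ≥ 0
4. (0, 0), (4, 0), (0, 2.667)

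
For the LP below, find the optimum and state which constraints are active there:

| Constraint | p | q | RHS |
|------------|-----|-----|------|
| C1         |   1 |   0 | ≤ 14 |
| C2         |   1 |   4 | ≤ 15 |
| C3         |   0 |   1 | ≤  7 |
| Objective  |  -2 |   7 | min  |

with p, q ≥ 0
Optimal: p = 14, q = 0
Binding: C1, q ≥ 0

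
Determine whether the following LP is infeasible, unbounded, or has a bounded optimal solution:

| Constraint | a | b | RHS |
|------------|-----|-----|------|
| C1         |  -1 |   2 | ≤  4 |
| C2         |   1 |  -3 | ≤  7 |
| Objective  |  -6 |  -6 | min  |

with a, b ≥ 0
Feasible point: (0, 0) satisfies every constraint, so the LP is feasible.
Direction d = (2, 1): for each constraint row a, a·d ≤ 0 —
  (-1)(2) + (2)(1) = 0 ≤ 0
  (1)(2) + (-3)(1) = -1 ≤ 0
and d ≥ 0, so (0, 0) + t·d stays feasible for every t ≥ 0. Along this ray z = -6a - 6b changes by -18 per unit t, so z → −∞.

Unbounded: there is a feasible ray along which z → −∞.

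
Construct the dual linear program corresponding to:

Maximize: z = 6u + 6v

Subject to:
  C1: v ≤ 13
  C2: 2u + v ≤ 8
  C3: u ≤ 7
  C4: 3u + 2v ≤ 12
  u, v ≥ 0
Minimize: z = 13y1 + 8y2 + 7y3 + 12y4

Subject to:
  C1: -2y2 - y3 - 3y4 ≤ -6
  C2: -y1 - y2 - 2y4 ≤ -6
  y1, y2, y3, y4 ≥ 0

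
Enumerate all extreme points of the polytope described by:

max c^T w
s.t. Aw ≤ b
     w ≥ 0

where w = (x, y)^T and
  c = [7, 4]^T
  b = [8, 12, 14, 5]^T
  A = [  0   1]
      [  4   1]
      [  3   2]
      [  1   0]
Each vertex is the intersection of two constraint boundaries that also satisfies all remaining constraints:
  x = 0 and y = 0 → (0, 0)
  4x + y = 12 and y = 0 → (3, 0)
  4x + y = 12 and 3x + 2y = 14 → (2, 4)
  3x + 2y = 14 and x = 0 → (0, 7)

Vertices: (0, 0), (3, 0), (2, 4), (0, 7)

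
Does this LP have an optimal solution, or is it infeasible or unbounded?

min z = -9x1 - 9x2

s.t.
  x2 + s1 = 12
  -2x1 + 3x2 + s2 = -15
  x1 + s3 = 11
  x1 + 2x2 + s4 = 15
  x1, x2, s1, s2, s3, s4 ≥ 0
The point (11, 2) satisfies every constraint, so the LP is feasible; the constraints give x1 ≤ 11 and x2 ≤ 12, which with x1, x2 ≥ 0 keep the feasible region inside a bounded box. A feasible, bounded LP attains a finite optimum at a vertex.

Evaluating z = -9x1 - 9x2 at each vertex:
  (7.5, 0): z = -67.5
  (11, 0): z = -99
  (11, 2): z = -117
  (10.71, 2.143): z = -115.7

The LP has an optimal solution: (11, 2) with z = -117.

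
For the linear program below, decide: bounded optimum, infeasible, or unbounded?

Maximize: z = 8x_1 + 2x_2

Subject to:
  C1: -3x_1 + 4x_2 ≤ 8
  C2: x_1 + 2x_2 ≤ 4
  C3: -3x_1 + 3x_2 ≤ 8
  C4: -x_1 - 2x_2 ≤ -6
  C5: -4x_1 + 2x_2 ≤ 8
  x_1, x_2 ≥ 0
C2 requires x_1 + 2x_2 ≤ 4, while C4 (-x_1 - 2x_2 ≤ -6) is equivalent to x_1 + 2x_2 ≥ 6. Together they would need 6 ≤ x_1 + 2x_2 ≤ 4, which is impossible since 6 > 4. No point satisfies all constraints.

Infeasible — the constraint set is empty.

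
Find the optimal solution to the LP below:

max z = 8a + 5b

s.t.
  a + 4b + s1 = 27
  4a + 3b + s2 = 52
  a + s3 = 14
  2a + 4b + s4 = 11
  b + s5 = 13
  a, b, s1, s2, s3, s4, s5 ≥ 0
a = 5.5, b = 0, z = 44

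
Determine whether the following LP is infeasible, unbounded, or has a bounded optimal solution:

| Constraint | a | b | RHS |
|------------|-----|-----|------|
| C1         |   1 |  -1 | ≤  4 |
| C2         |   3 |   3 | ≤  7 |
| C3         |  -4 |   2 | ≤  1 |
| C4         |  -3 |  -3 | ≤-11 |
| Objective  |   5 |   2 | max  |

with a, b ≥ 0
C2 requires 3a + 3b ≤ 7, while C4 (-3a - 3b ≤ -11) is equivalent to 3a + 3b ≥ 11. Together they would need 11 ≤ 3a + 3b ≤ 7, which is impossible since 11 > 7. No point satisfies all constraints.

Infeasible: no point satisfies all constraints simultaneously.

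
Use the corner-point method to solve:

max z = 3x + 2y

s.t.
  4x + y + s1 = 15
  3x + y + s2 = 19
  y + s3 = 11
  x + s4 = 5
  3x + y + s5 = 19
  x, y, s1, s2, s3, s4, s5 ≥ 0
Each vertex is the intersection of two constraint boundaries that also satisfies all remaining constraints:
  x = 0 and y = 0 → (0, 0)
  4x + y = 15 and y = 0 → (3.75, 0)
  4x + y = 15 and y = 11 → (1, 11)
  y = 11 and x = 0 → (0, 11)

Evaluating z = 3x + 2y at each vertex:
  (0, 0): z = 0
  (3.75, 0): z = 11.25
  (1, 11): z = 25
  (0, 11): z = 22

The maximum is at (1, 11) with z = 25.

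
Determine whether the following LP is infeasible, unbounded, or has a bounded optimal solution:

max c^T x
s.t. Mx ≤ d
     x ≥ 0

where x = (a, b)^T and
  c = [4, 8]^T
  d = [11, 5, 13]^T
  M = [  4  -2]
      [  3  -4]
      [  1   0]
Feasible point: (0, 0) satisfies every constraint, so the LP is feasible.
Direction d = (0, 1): for each constraint row a, a·d ≤ 0 —
  (4)(0) + (-2)(1) = -2 ≤ 0
  (3)(0) + (-4)(1) = -4 ≤ 0
  (1)(0) + (0)(1) = 0 ≤ 0
and d ≥ 0, so (0, 0) + t·d stays feasible for every t ≥ 0. Along this ray z = 4a + 8b changes by 8 per unit t, so z → +∞.

Unbounded — the objective can increase without bound over the feasible region.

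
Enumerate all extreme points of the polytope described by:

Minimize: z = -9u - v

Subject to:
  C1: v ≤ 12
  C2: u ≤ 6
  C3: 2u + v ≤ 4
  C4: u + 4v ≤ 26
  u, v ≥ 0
Each vertex is the intersection of two constraint boundaries that also satisfies all remaining constraints:
  u = 0 and v = 0 → (0, 0)
  2u + v = 4 and v = 0 → (2, 0)
  2u + v = 4 and u = 0 → (0, 4)

Vertices: (0, 0), (2, 0), (0, 4)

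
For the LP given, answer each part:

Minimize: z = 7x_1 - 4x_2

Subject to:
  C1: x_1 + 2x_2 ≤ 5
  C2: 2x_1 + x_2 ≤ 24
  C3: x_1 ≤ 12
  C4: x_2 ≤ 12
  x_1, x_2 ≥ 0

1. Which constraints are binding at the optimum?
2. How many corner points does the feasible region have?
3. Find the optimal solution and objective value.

1. C1, x_1 ≥ 0
2. 3
3. x_1 = 0, x_2 = 2.5, z = -10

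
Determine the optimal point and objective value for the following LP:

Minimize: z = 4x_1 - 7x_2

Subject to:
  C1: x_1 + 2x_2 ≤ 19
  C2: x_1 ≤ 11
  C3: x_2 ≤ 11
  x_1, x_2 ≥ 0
Each vertex is the intersection of two constraint boundaries that also satisfies all remaining constraints:
  x_1 = 0 and x_2 = 0 → (0, 0)
  x_1 = 11 and x_2 = 0 → (11, 0)
  x_1 + 2x_2 = 19 and x_1 = 11 → (11, 4)
  x_1 + 2x_2 = 19 and x_1 = 0 → (0, 9.5)

Evaluating z = 4x_1 - 7x_2 at each vertex:
  (0, 0): z = 0
  (11, 0): z = 44
  (11, 4): z = 16
  (0, 9.5): z = -66.5

The minimum is at (0, 9.5) with z = -66.5.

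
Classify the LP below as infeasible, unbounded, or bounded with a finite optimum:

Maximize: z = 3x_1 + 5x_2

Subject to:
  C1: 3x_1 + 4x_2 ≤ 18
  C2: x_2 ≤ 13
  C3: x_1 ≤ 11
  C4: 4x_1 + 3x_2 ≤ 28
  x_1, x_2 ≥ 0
The point (0, 4.5) satisfies every constraint, so the LP is feasible; the constraints give x_1 ≤ 11 and x_2 ≤ 13, which with x_1, x_2 ≥ 0 keep the feasible region inside a bounded box. A feasible, bounded LP attains a finite optimum at a vertex.

Evaluating z = 3x_1 + 5x_2 at each vertex:
  (0, 0): z = 0
  (6, 0): z = 18
  (0, 4.5): z = 22.5

The LP has an optimal solution: (0, 4.5) with z = 22.5.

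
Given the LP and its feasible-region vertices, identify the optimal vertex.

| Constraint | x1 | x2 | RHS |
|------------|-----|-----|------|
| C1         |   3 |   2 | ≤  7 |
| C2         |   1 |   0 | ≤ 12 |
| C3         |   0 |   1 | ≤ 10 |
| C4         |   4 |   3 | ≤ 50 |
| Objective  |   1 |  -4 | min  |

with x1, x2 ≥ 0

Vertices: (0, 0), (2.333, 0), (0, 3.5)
Evaluating z = x1 - 4x2 at each vertex:
  (0, 0): z = 0
  (2.333, 0): z = 2.333
  (0, 3.5): z = -14

The smallest value is z = -14, attained at (0, 3.5).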